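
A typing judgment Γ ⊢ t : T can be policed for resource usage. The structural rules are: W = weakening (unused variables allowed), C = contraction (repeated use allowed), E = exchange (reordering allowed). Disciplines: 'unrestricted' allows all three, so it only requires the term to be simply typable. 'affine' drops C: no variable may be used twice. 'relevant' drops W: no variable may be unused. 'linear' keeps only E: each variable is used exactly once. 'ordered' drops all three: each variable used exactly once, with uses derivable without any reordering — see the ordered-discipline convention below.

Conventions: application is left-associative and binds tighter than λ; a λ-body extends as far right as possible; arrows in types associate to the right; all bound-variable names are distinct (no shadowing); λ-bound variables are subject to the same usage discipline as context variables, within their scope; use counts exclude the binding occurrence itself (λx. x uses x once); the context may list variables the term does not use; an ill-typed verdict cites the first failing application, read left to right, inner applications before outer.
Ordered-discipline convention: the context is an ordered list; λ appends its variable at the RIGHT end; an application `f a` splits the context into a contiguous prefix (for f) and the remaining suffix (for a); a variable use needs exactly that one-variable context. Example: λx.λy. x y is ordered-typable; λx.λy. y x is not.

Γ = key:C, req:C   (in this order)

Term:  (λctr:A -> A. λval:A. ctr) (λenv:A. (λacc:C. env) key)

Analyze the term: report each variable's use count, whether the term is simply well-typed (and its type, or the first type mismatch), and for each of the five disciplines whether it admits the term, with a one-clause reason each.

usage: key ×1; req ×0; ctr (λ-bound) ×1; val (λ-bound) ×0; env (λ-bound) ×1; acc (λ-bound) ×0
left-to-right use order: ctr, env, key
typing: ✓ — A -> A -> A
ordered: ✗ — needs weakening: req, val, acc unused
linear: ✗ — needs weakening: req, val, acc unused
affine: ✓ — at most one use each (key, req, ctr, val, env, acc)
relevant: ✗ — needs weakening: req, val, acc unused
unrestricted: ✓ — simply typable at A -> A -> A; W, C, E all held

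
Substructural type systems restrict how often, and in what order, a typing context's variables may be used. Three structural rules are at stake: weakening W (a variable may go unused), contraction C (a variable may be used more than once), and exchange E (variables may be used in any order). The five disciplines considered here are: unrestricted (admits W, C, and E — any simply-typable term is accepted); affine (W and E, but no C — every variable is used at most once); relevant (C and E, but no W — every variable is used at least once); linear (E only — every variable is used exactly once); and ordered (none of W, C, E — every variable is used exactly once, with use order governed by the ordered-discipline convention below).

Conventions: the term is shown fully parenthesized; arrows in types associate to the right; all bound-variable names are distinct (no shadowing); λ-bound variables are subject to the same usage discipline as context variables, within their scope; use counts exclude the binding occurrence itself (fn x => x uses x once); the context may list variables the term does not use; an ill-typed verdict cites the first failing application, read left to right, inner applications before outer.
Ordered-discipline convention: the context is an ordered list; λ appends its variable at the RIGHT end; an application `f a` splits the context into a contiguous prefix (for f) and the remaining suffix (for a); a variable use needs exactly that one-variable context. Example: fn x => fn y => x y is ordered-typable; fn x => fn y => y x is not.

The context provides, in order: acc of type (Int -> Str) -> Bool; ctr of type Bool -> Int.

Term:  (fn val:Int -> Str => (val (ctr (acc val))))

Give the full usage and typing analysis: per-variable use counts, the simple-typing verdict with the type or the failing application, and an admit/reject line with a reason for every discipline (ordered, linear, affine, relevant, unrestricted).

use counts: acc ×1, ctr ×1, val [bound] ×2
left-to-right use order: val, ctr, acc, val
typing: ✓ — (Int -> Str) -> Str
ordered: ✗, repeated use of val ×2
linear: ✗, repeated use of val ×2
affine: ✗, repeated use of val ×2
relevant: ✓, at least one use each (acc, ctr, val)
unrestricted: ✓, type-checks ((Int -> Str) -> Str) and nothing is barred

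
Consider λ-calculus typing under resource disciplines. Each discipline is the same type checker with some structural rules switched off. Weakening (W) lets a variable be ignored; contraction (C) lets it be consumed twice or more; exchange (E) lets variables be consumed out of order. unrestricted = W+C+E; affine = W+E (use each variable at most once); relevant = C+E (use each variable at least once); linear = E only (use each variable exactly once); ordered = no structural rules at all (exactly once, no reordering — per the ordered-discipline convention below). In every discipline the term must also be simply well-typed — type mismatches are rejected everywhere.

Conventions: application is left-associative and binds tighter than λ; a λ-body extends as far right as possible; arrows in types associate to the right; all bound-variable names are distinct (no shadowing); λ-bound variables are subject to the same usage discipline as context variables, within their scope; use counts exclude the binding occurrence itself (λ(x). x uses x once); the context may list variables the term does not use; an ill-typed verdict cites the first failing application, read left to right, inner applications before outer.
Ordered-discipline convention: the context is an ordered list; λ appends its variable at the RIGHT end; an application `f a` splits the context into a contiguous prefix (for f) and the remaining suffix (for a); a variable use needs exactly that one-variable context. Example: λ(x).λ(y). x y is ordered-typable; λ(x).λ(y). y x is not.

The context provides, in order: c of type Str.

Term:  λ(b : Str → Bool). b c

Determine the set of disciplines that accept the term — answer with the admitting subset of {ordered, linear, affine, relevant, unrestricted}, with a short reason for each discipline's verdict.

admitting disciplines: linear, affine, relevant, unrestricted
counts: c: 1×, b (bound): 1×
uses in reading order: b, c
typing: well-typed at (Str → Bool) → Bool
ordered: ✗ — needs exchange: uses follow b, c
linear: ✓ — single use per variable (c, b)
affine: ✓ — at most one use each (c, b)
relevant: ✓ — every one of c, b appears
unrestricted: ✓ — well-typed at (Str → Bool) → Bool; no restrictions here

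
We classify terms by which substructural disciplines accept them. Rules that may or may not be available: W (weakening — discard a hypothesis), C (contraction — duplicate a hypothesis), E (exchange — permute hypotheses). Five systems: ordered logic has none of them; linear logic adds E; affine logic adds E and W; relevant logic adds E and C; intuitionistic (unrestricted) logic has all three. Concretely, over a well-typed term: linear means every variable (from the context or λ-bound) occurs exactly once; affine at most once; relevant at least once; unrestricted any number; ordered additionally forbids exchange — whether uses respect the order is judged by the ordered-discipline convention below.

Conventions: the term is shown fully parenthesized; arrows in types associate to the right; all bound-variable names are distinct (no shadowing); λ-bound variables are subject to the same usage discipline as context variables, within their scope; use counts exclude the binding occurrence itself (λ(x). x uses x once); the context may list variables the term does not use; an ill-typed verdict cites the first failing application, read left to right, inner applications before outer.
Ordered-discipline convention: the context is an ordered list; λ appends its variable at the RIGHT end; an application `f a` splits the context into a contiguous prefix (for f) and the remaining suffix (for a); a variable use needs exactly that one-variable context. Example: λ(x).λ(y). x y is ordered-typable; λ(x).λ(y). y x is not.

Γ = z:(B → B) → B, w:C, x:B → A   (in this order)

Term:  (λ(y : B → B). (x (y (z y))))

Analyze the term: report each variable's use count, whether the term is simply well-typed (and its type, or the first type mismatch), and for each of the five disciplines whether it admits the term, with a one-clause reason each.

counts: z: 1; w: 0; x: 1; y [bound]: 2
left-to-right use order: x, y, z, y
typing: the term checks, with type (B → B) → A
ordered ✗ (y ×2 used more than once (contraction); w left unused)
linear ✗ (y ×2 used more than once (contraction); w left unused)
affine ✗ (y ×2 used more than once (contraction))
relevant ✗ (w left unused)
unrestricted ✓ (typability at (B → B) → A is all that's needed)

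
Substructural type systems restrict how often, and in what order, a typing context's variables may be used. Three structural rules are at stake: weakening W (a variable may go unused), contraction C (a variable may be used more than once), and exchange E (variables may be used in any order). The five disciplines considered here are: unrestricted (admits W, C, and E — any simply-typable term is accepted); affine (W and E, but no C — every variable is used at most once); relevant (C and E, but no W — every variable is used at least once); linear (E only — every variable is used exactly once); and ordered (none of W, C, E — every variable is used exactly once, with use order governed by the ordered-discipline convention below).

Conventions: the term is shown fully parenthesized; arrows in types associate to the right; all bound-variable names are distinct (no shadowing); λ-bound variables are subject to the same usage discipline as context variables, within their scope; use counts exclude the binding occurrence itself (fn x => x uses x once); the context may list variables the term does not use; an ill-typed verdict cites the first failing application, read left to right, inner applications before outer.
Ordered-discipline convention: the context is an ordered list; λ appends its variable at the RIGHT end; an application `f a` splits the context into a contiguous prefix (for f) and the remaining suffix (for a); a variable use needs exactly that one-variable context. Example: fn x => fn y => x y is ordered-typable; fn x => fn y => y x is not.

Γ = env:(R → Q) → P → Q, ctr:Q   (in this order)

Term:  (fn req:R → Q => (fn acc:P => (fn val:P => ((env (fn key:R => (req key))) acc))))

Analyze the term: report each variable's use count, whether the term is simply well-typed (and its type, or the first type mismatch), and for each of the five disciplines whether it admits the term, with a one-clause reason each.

use counts: env ×1; ctr ×0; req (λ-bound) ×1; acc (λ-bound) ×1; val (λ-bound) ×0; key (λ-bound) ×1
uses in reading order: env, req, key, acc
typing: well-typed at (R → Q) → P → P → Q
ordered: ✗ — unused: ctr, val — weakening required
linear: ✗ — unused: ctr, val — weakening required
affine: ✓ — none of env, ctr, req, acc, val, key used more than once
relevant: ✗ — unused: ctr, val — weakening required
unrestricted: ✓ — well-typed at (R → Q) → P → P → Q; no restrictions here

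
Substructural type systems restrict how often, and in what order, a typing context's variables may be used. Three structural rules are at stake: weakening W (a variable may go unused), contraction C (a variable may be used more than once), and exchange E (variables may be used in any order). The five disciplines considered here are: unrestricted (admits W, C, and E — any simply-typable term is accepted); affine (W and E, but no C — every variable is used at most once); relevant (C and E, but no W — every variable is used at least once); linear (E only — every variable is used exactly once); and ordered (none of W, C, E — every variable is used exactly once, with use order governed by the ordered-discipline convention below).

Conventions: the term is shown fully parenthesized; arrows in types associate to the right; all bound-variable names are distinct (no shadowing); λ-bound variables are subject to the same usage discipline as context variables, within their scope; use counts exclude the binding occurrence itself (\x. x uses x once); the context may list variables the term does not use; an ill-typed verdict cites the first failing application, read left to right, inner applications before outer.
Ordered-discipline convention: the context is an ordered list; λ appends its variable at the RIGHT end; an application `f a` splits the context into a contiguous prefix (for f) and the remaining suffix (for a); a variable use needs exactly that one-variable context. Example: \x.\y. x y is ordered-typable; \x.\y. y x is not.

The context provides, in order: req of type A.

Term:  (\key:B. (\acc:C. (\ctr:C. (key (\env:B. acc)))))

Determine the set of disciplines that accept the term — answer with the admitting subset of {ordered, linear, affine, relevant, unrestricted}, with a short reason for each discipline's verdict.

accepted by: none
counts: req ×0; key (λ-bound) ×1; acc (λ-bound) ×1; ctr (λ-bound) ×0; env (λ-bound) ×0
left-to-right use order: key, acc
typing: ill-typed: non-function type B applied to an argument
ordered ✗ (fails simple typing)
linear ✗ (a type mismatch blocks all five)
affine ✗ (the type mismatch rejects it)
relevant ✗ (not simply typable)
unrestricted ✗ (fails simple typing)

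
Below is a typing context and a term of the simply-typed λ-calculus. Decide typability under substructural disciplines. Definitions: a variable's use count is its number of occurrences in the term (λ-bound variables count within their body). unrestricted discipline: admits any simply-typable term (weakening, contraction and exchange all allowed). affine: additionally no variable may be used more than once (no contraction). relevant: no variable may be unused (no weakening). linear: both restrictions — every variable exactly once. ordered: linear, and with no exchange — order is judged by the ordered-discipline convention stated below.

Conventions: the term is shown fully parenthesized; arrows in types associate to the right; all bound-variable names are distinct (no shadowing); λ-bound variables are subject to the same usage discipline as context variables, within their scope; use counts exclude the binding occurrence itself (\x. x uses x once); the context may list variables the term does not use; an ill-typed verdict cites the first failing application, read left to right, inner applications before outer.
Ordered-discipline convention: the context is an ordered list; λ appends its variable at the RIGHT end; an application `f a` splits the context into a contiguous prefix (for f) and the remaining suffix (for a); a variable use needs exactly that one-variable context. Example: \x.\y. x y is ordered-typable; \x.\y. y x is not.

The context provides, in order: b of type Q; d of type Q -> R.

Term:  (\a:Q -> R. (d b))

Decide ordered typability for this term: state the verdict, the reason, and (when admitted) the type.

no — a left unused
counts: b ×1; d ×1; a (bound) ×0
use order (left to right): d, b
typing: well-typed at (Q -> R) -> R
summary: ordered ✗ | linear ✗ | affine ✓ | relevant ✗ | unrestricted ✓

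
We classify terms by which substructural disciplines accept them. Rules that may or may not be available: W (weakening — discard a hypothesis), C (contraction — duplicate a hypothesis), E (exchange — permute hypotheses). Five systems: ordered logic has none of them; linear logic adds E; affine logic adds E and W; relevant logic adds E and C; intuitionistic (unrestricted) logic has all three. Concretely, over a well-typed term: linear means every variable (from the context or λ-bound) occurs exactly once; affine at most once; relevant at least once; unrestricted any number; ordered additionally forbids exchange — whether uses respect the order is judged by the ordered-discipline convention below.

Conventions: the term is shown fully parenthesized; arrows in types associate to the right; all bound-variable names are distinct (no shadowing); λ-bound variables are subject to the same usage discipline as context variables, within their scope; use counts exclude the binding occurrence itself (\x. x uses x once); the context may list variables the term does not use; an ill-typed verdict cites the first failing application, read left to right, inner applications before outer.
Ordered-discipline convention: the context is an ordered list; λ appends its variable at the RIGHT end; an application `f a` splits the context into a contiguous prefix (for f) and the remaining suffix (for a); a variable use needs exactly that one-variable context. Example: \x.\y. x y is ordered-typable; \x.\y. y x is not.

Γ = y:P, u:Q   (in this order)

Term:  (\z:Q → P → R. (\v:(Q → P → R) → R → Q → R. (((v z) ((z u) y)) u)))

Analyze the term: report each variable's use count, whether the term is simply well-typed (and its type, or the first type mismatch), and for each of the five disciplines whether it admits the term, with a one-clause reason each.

variable uses: y: 1×, u: 2×, z (λ-bound): 2×, v (λ-bound): 1×
left-to-right use order: v, z, z, u, y, u
typing: ✓ — (Q → P → R) → ((Q → P → R) → R → Q → R) → R
ordered ✗ (repeated use of u ×2, z ×2)
linear ✗ (repeated use of u ×2, z ×2)
affine ✗ (repeated use of u ×2, z ×2)
relevant ✓ (every one of y, u, z, v appears)
unrestricted ✓ (simply typable at (Q → P → R) → ((Q → P → R) → R → Q → R) → R; W, C, E all held)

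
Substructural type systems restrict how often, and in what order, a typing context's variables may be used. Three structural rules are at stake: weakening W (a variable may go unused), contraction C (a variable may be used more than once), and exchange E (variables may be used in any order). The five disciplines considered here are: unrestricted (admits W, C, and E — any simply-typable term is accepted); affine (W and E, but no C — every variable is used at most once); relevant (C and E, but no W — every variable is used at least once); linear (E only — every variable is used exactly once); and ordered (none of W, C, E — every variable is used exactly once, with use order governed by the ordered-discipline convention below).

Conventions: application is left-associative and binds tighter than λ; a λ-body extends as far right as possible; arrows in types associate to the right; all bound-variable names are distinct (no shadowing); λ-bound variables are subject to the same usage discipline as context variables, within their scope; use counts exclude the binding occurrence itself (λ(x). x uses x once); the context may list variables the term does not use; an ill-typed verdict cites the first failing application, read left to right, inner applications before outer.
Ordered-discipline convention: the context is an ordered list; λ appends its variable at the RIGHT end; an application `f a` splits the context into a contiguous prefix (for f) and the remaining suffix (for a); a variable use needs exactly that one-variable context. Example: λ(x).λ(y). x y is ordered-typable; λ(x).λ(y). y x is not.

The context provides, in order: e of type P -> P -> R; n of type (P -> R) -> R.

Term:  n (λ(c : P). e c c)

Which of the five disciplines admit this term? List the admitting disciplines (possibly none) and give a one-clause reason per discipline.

accepted by: relevant, unrestricted
usage: e ×1; n ×1; c (λ-bound) ×2
left-to-right use order: n, e, c, c
typing: well-typed — term : R
ordered ✗ (c ×2 used more than once (contraction))
linear ✗ (c ×2 used more than once (contraction))
affine ✗ (c ×2 used more than once (contraction))
relevant ✓ (at least one use each (e, n, c))
unrestricted ✓ (simply typable at R; W, C, E all held)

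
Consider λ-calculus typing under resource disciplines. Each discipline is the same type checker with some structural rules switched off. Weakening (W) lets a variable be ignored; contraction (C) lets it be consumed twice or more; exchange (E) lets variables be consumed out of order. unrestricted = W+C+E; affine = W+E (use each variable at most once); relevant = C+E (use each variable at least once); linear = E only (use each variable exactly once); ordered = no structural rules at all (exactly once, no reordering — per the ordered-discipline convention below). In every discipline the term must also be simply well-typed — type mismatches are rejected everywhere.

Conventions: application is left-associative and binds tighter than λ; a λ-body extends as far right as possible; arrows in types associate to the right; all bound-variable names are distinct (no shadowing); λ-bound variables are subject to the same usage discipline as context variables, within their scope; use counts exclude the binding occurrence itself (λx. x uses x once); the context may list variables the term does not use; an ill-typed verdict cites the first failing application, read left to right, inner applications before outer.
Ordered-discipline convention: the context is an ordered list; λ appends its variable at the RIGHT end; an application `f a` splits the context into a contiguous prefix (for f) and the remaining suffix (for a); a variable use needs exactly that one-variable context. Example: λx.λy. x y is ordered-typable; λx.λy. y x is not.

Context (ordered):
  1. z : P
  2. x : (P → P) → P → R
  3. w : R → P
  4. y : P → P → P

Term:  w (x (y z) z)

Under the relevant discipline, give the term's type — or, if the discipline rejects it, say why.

term : P
usage: z ×2; x ×1; w ×1; y ×1
use order (left to right): w, x, y, z, z
typing: well-typed at P
summary: ordered ✗ · linear ✗ · affine ✗ · relevant ✓ · unrestricted ✓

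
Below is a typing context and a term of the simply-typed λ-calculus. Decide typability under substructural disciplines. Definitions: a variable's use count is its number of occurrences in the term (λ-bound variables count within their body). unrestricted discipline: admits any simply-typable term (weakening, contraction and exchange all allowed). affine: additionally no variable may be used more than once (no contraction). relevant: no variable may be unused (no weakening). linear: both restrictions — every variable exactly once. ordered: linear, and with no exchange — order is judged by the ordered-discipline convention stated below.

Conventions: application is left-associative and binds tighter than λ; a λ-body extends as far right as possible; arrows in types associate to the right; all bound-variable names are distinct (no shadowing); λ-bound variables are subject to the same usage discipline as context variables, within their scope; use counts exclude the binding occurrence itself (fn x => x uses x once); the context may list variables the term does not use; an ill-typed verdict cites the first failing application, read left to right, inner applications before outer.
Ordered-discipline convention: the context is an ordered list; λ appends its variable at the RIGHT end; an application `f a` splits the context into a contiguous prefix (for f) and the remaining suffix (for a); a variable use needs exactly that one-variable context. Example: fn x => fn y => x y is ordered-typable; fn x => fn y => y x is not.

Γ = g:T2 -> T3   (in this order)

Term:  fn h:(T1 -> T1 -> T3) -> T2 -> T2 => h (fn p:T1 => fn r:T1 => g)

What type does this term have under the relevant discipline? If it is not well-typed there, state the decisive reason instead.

not well-typed under relevant — not simply typable
counts: g=1, h [bound]=1, p [bound]=0, r [bound]=0
left-to-right use order: h, g
typing: ill-typed: a function awaiting T1 -> T1 -> T3 gets T1 -> T1 -> T2 -> T3
across the five disciplines: ordered ✗; linear ✗; affine ✗; relevant ✗; unrestricted ✗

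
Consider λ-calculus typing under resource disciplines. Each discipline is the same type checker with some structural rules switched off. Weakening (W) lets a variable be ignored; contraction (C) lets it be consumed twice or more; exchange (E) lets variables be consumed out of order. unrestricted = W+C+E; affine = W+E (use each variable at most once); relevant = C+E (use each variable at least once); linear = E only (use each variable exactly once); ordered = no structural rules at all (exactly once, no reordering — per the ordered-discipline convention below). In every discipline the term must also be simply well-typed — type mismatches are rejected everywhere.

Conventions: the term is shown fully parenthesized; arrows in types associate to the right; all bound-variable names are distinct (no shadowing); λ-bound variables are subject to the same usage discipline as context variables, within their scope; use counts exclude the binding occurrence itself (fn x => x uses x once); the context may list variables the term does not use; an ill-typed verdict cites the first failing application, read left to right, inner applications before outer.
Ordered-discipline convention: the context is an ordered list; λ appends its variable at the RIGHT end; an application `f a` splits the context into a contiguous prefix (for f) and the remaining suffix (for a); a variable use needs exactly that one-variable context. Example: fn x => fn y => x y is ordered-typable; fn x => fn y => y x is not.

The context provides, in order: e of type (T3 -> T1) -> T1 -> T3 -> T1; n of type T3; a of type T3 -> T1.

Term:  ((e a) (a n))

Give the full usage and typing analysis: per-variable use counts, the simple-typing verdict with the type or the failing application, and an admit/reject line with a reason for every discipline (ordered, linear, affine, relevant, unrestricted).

usage: e: 1×, n: 1×, a: 2×
use order (left to right): e, a, a, n
typing: ✓ — T3 -> T1
ordered: ✗ — a ×2 used more than once (contraction)
linear: ✗ — a ×2 used more than once (contraction)
affine: ✗ — a ×2 used more than once (contraction)
relevant: ✓ — at least one use each (e, n, a)
unrestricted: ✓ — well-typed at T3 -> T1; no restrictions here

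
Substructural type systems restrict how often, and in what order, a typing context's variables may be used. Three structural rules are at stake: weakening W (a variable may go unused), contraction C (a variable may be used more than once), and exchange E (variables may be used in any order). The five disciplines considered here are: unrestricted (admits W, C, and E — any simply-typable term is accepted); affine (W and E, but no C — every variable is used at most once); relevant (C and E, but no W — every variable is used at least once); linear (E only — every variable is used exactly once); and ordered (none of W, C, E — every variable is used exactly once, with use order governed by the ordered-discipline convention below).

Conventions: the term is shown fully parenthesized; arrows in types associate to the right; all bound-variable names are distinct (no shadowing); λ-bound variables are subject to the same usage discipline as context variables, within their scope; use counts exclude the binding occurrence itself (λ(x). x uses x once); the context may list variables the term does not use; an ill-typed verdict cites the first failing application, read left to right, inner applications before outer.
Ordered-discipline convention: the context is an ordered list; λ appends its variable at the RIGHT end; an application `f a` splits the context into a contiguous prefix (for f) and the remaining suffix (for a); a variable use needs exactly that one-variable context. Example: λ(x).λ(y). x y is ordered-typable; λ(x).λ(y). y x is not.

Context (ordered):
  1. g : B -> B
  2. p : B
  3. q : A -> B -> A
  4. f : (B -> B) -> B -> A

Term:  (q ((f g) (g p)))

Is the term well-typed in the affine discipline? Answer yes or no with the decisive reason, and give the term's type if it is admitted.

no — needs contraction — g ×2
variable uses: g=2; p=1; q=1; f=1
left-to-right use order: q, f, g, g, p
typing: well-typed — term : B -> A
all disciplines: ordered ✗, linear ✗, affine ✗, relevant ✓, unrestricted ✓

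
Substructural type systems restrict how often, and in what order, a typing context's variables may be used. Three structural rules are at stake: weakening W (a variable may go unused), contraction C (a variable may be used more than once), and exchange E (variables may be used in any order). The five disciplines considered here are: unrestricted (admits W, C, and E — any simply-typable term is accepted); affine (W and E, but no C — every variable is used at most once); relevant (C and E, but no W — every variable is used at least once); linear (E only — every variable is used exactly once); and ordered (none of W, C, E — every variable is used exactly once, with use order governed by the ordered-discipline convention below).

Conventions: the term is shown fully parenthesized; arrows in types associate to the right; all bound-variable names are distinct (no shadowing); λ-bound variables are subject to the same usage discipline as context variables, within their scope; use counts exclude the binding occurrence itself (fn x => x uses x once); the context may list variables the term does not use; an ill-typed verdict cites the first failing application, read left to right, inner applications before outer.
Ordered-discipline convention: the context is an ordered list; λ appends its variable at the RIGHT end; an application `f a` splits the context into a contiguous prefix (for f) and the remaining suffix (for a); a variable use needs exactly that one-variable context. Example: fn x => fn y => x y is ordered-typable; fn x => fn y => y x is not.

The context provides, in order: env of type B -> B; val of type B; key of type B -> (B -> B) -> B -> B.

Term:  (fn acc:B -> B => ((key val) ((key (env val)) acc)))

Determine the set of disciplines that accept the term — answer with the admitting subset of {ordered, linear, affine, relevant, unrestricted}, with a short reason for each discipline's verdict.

admitting disciplines: relevant, unrestricted
counts: env: 1; val: 2; key: 2; acc (bound): 1
left-to-right use order: key, val, key, env, val, acc
typing: the term checks, with type (B -> B) -> B -> B
ordered ✗ (repeated use of val ×2, key ×2)
linear ✗ (repeated use of val ×2, key ×2)
affine ✗ (repeated use of val ×2, key ×2)
relevant ✓ (at least one use each (env, val, key, acc))
unrestricted ✓ (well-typed at (B -> B) -> B -> B; no restrictions here)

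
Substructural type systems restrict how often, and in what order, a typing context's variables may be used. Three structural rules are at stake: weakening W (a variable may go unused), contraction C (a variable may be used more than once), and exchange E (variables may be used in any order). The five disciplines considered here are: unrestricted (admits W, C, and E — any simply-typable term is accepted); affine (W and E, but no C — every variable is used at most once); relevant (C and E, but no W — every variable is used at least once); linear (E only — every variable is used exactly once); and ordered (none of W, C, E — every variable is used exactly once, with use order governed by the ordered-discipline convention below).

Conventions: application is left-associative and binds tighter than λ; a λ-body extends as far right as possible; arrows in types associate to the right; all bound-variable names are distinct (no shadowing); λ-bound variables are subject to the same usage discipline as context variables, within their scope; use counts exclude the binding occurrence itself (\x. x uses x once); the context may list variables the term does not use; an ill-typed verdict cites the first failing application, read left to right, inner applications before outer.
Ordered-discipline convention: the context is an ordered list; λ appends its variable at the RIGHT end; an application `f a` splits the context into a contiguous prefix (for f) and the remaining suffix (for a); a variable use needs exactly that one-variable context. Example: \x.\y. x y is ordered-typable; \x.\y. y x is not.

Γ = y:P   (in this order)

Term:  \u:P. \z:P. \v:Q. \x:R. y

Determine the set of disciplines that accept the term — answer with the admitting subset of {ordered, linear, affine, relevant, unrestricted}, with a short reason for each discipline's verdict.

accepted by: affine, unrestricted
usage: y: 1×, u (bound): 0×, z (bound): 0×, v (bound): 0×, x (bound): 0×
order of uses: y
typing: well-typed — term : P -> P -> Q -> R -> P
ordered ✗ (needs weakening: u, z, v, x unused)
linear ✗ (needs weakening: u, z, v, x unused)
affine ✓ (no duplicate uses among y, u, z, v, x)
relevant ✗ (needs weakening: u, z, v, x unused)
unrestricted ✓ (simply typable at P -> P -> Q -> R -> P; W, C, E all held)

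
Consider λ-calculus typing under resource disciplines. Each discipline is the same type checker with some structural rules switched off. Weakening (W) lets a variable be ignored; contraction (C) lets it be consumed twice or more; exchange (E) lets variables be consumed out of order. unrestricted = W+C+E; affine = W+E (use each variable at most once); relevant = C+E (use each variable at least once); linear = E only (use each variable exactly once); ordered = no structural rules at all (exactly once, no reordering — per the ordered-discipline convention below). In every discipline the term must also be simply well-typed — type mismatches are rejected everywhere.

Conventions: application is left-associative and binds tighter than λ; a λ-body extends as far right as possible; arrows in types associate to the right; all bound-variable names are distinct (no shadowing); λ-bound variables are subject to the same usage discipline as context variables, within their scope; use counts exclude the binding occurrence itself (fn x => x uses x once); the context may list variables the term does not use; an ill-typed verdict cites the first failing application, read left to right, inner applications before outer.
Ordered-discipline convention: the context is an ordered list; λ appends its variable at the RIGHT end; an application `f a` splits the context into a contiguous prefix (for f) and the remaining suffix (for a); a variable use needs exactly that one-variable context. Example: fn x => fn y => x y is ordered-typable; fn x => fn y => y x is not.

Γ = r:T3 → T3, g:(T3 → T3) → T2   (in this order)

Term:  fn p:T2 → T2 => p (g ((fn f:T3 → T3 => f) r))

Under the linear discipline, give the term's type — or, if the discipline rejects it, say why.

term : (T2 → T2) → T2
usage: r: 1; g: 1; p (bound): 1; f (bound): 1
left-to-right use order: p, g, f, r
typing: ✓ — (T2 → T2) → T2
across the five disciplines: ordered ✗, linear ✓, affine ✓, relevant ✓, unrestricted ✓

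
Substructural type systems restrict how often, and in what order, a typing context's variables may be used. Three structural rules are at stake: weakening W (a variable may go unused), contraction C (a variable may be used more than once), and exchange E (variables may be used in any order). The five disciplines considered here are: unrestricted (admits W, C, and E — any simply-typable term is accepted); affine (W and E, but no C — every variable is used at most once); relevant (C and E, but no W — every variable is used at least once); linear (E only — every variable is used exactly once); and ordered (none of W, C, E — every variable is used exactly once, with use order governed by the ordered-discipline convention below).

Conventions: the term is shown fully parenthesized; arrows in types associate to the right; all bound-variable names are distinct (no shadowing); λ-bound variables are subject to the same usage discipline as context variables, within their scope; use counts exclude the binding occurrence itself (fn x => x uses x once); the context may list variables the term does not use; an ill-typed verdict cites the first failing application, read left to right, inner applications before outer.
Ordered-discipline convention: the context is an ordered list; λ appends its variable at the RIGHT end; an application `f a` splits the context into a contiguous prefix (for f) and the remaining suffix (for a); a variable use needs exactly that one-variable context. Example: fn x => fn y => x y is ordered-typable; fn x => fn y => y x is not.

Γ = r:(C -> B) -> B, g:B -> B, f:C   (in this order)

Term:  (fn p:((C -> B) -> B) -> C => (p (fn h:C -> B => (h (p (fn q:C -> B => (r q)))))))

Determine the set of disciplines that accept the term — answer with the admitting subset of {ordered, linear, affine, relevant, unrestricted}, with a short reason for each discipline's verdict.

accepted by: unrestricted
use counts: r ×1; g ×0; f ×0; p [bound] ×2; h [bound] ×1; q [bound] ×1
order of uses: p, h, p, r, q
typing: well-typed — term : (((C -> B) -> B) -> C) -> C
ordered ✗ (repeated use of p ×2; unused: g, f — weakening required)
linear ✗ (repeated use of p ×2; unused: g, f — weakening required)
affine ✗ (repeated use of p ×2)
relevant ✗ (unused: g, f — weakening required)
unrestricted ✓ (typability at (((C -> B) -> B) -> C) -> C is all that's needed)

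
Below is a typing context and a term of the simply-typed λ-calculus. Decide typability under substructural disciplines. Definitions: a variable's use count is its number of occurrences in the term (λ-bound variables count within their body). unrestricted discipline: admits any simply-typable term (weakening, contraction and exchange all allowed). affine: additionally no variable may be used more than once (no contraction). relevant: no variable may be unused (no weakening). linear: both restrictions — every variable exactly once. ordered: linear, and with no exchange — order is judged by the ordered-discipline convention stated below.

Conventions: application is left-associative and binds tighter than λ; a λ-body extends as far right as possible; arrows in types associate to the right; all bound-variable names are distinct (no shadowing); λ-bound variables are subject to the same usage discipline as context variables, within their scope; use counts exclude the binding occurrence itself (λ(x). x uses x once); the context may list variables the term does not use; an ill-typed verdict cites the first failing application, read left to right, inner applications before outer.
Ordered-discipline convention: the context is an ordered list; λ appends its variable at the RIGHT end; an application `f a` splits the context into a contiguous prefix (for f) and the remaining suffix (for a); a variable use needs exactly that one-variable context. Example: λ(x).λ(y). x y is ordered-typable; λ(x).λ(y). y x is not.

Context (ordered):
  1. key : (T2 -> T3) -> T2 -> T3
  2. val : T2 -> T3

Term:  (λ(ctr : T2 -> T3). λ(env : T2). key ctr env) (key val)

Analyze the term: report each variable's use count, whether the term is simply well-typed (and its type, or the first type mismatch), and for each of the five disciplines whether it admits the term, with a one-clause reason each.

variable uses: key=2; val=1; ctr (λ-bound)=1; env (λ-bound)=1
order of uses: key, ctr, env, key, val
typing: well-typed — term : T2 -> T3
ordered: ✗, needs contraction — key ×2
linear: ✗, needs contraction — key ×2
affine: ✗, needs contraction — key ×2
relevant: ✓, at least one use each (key, val, ctr, env)
unrestricted: ✓, typability at T2 -> T3 is all that's needed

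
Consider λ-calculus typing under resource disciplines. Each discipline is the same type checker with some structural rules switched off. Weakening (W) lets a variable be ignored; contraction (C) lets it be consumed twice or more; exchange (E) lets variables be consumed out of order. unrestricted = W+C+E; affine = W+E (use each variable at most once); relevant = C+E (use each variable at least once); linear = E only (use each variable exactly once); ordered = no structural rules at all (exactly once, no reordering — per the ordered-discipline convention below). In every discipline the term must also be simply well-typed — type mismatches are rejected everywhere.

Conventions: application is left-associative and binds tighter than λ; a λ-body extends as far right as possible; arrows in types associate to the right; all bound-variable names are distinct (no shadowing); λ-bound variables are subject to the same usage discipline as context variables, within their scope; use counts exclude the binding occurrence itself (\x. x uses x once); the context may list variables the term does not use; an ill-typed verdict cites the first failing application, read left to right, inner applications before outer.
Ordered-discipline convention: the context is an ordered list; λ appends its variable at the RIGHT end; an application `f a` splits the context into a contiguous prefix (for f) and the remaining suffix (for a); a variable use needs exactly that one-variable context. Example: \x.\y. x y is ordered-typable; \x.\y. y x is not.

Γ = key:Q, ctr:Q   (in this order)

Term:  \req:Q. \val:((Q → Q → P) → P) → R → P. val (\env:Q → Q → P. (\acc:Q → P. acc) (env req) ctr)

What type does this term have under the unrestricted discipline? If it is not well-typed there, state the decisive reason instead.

term : Q → (((Q → Q → P) → P) → R → P) → R → P
counts: key=0; ctr=1; req [bound]=1; val [bound]=1; env [bound]=1; acc [bound]=1
uses in reading order: val, acc, env, req, ctr
typing: the term checks, with type Q → (((Q → Q → P) → P) → R → P) → R → P
all disciplines: ordered ✗ · linear ✗ · affine ✓ · relevant ✗ · unrestricted ✓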